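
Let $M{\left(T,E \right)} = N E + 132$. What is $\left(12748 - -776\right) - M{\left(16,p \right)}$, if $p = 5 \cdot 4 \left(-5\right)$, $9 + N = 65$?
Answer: $18992$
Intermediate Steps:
$N = 56$ ($N = -9 + 65 = 56$)
$p = -100$ ($p = 20 \left(-5\right) = -100$)
$M{\left(T,E \right)} = 132 + 56 E$ ($M{\left(T,E \right)} = 56 E + 132 = 132 + 56 E$)
$\left(12748 - -776\right) - M{\left(16,p \right)} = \left(12748 - -776\right) - \left(132 + 56 \left(-100\right)\right) = \left(12748 + 776\right) - \left(132 - 5600\right) = 13524 - -5468 = 13524 + 5468 = 18992$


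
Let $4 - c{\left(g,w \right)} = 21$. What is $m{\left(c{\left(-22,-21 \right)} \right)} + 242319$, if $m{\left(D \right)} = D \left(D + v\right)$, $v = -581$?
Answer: $252485$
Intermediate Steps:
$c{\left(g,w \right)} = -17$ ($c{\left(g,w \right)} = 4 - 21 = -17$)
$m{\left(D \right)} = D \left(-581 + D\right)$ ($m{\left(D \right)} = D \left(D - 581\right) = D \left(-581 + D\right)$)
$m{\left(c{\left(-22,-21 \right)} \right)} + 242319 = - 17 \left(-581 - 17\right) + 242319 = \left(-17\right) \left(-598\right) + 242319 = 10166 + 242319 = 252485$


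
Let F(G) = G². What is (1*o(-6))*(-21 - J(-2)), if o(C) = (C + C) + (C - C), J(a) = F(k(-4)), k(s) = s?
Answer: 444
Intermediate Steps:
J(a) = 16 (J(a) = (-4)² = 16)
o(C) = 2*C (o(C) = 2*C + 0 = 2*C)
(1*o(-6))*(-21 - J(-2)) = (1*(2*(-6)))*(-21 - 1*16) = (1*(-12))*(-21 - 16) = -12*(-37) = 444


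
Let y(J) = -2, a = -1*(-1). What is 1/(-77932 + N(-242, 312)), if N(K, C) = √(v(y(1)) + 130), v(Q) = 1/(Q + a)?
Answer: -77932/6073396495 - √129/6073396495 ≈ -1.2834e-5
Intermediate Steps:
a = 1
v(Q) = 1/(1 + Q) (v(Q) = 1/(Q + 1) = 1/(1 + Q))
N(K, C) = √129 (N(K, C) = √(1/(1 - 2) + 130) = √(1/(-1) + 130) = √(-1 + 130) = √129)
1/(-77932 + N(-242, 312)) = 1/(-77932 + √129)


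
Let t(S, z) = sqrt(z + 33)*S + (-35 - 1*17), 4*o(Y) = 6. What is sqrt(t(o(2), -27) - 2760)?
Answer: sqrt(-11248 + 6*sqrt(6))/2 ≈ 52.994*I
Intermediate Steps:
o(Y) = 3/2 (o(Y) = (1/4)*6 = 3/2)
t(S, z) = -52 + S*sqrt(33 + z) (t(S, z) = sqrt(33 + z)*S + (-35 - 17) = S*sqrt(33 + z) - 52 = -52 + S*sqrt(33 + z))
sqrt(t(o(2), -27) - 2760) = sqrt((-52 + 3*sqrt(33 - 27)/2) - 2760) = sqrt((-52 + 3*sqrt(6)/2) - 2760) = sqrt(-2812 + 3*sqrt(6)/2)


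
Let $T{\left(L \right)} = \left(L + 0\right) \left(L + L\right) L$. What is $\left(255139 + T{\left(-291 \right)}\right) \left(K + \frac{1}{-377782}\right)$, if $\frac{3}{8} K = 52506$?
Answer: $- \frac{2593425409041294733}{377782} \approx -6.8649 \cdot 10^{12}$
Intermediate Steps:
$K = 140016$ ($K = \frac{8}{3} \cdot 52506 = 140016$)
$T{\left(L \right)} = 2 L^{3}$ ($T{\left(L \right)} = L 2 L L = 2 L^{2} L = 2 L^{3}$)
$\left(255139 + T{\left(-291 \right)}\right) \left(K + \frac{1}{-377782}\right) = \left(255139 + 2 \left(-291\right)^{3}\right) \left(140016 + \frac{1}{-377782}\right) = \left(255139 + 2 \left(-24642171\right)\right) \left(140016 - \frac{1}{377782}\right) = \left(255139 - 49284342\right) \frac{52895524511}{377782} = \left(-49029203\right) \frac{52895524511}{377782} = - \frac{2593425409041294733}{377782}$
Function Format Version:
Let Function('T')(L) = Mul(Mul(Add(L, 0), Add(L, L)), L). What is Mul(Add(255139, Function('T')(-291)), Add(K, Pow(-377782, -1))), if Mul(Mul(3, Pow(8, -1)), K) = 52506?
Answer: Rational(-2593425409041294733, 377782) ≈ -6.8649e+12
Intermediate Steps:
K = 140016 (K = Mul(Rational(8, 3), 52506) = 140016)
Function('T')(L) = Mul(2, Pow(L, 3)) (Function('T')(L) = Mul(Mul(L, Mul(2, L)), L) = Mul(Mul(2, Pow(L, 2)), L) = Mul(2, Pow(L, 3)))
Mul(Add(255139, Function('T')(-291)), Add(K, Pow(-377782, -1))) = Mul(Add(255139, Mul(2, Pow(-291, 3))), Add(140016, Pow(-377782, -1))) = Mul(Add(255139, Mul(2, -24642171)), Add(140016, Rational(-1, 377782))) = Mul(Add(255139, -49284342), Rational(52895524511, 377782)) = Mul(-49029203, Rational(52895524511, 377782)) = Rational(-2593425409041294733, 377782)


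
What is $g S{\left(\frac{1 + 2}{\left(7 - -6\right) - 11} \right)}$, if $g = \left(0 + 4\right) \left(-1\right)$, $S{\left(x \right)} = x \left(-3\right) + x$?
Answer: $12$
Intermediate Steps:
$S{\left(x \right)} = - 2 x$ ($S{\left(x \right)} = - 3 x + x = - 2 x$)
$g = -4$ ($g = 4 \left(-1\right) = -4$)
$g S{\left(\frac{1 + 2}{\left(7 - -6\right) - 11} \right)} = - 4 \left(- 2 \frac{1 + 2}{\left(7 - -6\right) - 11}\right) = - 4 \left(- 2 \frac{3}{\left(7 + 6\right) - 11}\right) = - 4 \left(- 2 \frac{3}{13 - 11}\right) = - 4 \left(- 2 \cdot \frac{3}{2}\right) = - 4 \left(- 2 \cdot 3 \cdot \frac{1}{2}\right) = - 4 \left(\left(-2\right) \frac{3}{2}\right) = \left(-4\right) \left(-3\right) = 12$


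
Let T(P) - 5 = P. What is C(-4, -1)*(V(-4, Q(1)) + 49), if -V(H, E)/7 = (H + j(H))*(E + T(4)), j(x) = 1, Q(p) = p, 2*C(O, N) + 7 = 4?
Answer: -777/2 ≈ -388.50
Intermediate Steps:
C(O, N) = -3/2 (C(O, N) = -7/2 + (½)*4 = -7/2 + 2 = -3/2)
T(P) = 5 + P
V(H, E) = -7*(1 + H)*(9 + E) (V(H, E) = -7*(H + 1)*(E + (5 + 4)) = -7*(1 + H)*(E + 9) = -7*(1 + H)*(9 + E))
C(-4, -1)*(V(-4, Q(1)) + 49) = -3*((-63 - 63*(-4) - 7*1 - 7*1*(-4)) + 49)/2 = -3*((-63 + 252 - 7 + 28) + 49)/2 = -3*(210 + 49)/2 = -3/2*259 = -777/2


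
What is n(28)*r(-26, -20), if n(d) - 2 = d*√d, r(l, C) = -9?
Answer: -18 - 504*√7 ≈ -1351.5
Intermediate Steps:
n(d) = 2 + d^(3/2) (n(d) = 2 + d*√d = 2 + d^(3/2))
n(28)*r(-26, -20) = (2 + 28^(3/2))*(-9) = (2 + 56*√7)*(-9) = -18 - 504*√7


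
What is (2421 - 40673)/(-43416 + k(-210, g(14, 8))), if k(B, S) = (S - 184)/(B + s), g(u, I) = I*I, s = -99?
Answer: 984989/1117952 ≈ 0.88107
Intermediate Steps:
g(u, I) = I²
k(B, S) = (-184 + S)/(-99 + B) (k(B, S) = (S - 184)/(B - 99) = (-184 + S)/(-99 + B))
(2421 - 40673)/(-43416 + k(-210, g(14, 8))) = (2421 - 40673)/(-43416 + (-184 + 8²)/(-99 - 210)) = -38252/(-43416 + (-184 + 64)/(-309)) = -38252/(-43416 - 1/309*(-120)) = -38252/(-43416 + 40/103) = -38252/(-4471808/103) = -38252*(-103/4471808) = 984989/1117952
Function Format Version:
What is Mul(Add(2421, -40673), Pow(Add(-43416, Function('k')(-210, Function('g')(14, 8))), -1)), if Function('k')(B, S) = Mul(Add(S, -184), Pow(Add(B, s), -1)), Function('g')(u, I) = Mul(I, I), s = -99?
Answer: Rational(984989, 1117952) ≈ 0.88107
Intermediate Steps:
Function('g')(u, I) = Pow(I, 2)
Function('k')(B, S) = Mul(Pow(Add(-99, B), -1), Add(-184, S)) (Function('k')(B, S) = Mul(Add(S, -184), Pow(Add(B, -99), -1)) = Mul(Add(-184, S), Pow(Add(-99, B), -1)) = Mul(Pow(Add(-99, B), -1), Add(-184, S)))
Mul(Add(2421, -40673), Pow(Add(-43416, Function('k')(-210, Function('g')(14, 8))), -1)) = Mul(Add(2421, -40673), Pow(Add(-43416, Mul(Pow(Add(-99, -210), -1), Add(-184, Pow(8, 2)))), -1)) = Mul(-38252, Pow(Add(-43416, Mul(Pow(-309, -1), Add(-184, 64))), -1)) = Mul(-38252, Pow(Add(-43416, Mul(Rational(-1, 309), -120)), -1)) = Mul(-38252, Pow(Add(-43416, Rational(40, 103)), -1)) = Mul(-38252, Pow(Rational(-4471808, 103), -1)) = Mul(-38252, Rational(-103, 4471808)) = Rational(984989, 1117952)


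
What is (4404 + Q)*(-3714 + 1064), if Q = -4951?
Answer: 1449550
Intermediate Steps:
(4404 + Q)*(-3714 + 1064) = (4404 - 4951)*(-3714 + 1064) = -547*(-2650) = 1449550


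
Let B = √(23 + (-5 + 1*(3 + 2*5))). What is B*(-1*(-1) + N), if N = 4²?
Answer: 17*√31 ≈ 94.652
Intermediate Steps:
N = 16
B = √31 (B = √(23 + (-5 + 1*(3 + 10))) = √(23 + (-5 + 1*13)) = √(23 + (-5 + 13)) = √(23 + 8) = √31 ≈ 5.5678)
B*(-1*(-1) + N) = √31*(-1*(-1) + 16) = √31*(1 + 16) = √31*17 = 17*√31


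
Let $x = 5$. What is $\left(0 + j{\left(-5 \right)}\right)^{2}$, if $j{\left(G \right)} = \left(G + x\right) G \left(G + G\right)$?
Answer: $0$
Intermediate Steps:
$j{\left(G \right)} = 2 G^{2} \left(5 + G\right)$ ($j{\left(G \right)} = \left(G + 5\right) G \left(G + G\right) = \left(5 + G\right) G 2 G = \left(5 + G\right) 2 G^{2} = 2 G^{2} \left(5 + G\right)$)
$\left(0 + j{\left(-5 \right)}\right)^{2} = \left(0 + 2 \left(-5\right)^{2} \left(5 - 5\right)\right)^{2} = \left(0 + 2 \cdot 25 \cdot 0\right)^{2} = \left(0 + 0\right)^{2} = 0^{2} = 0$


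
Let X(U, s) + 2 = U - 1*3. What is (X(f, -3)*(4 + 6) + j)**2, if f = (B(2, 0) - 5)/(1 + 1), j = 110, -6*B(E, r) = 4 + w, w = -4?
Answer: 1225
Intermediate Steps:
B(E, r) = 0 (B(E, r) = -(4 - 4)/6 = -1/6*0 = 0)
f = -5/2 (f = (0 - 5)/(1 + 1) = -5/2 ≈ -2.5000)
X(U, s) = -5 + U (X(U, s) = -2 + (U - 1*3) = -2 + (U - 3) = -2 + (-3 + U) = -5 + U)
(X(f, -3)*(4 + 6) + j)**2 = ((-5 - 5/2)*(4 + 6) + 110)**2 = (-15/2*10 + 110)**2 = (-75 + 110)**2 = 35**2 = 1225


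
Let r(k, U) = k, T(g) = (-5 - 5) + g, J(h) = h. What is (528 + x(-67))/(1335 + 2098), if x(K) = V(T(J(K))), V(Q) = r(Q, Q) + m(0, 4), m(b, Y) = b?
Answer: 451/3433 ≈ 0.13137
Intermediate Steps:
T(g) = -10 + g
V(Q) = Q (V(Q) = Q + 0 = Q)
x(K) = -10 + K
(528 + x(-67))/(1335 + 2098) = (528 + (-10 - 67))/(1335 + 2098) = (528 - 77)/3433 = 451*(1/3433) = 451/3433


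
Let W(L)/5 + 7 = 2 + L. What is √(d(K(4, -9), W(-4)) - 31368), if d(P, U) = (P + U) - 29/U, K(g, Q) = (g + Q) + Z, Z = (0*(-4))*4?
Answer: I*√7068905/15 ≈ 177.25*I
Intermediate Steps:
Z = 0 (Z = 0*4 = 0)
K(g, Q) = Q + g (K(g, Q) = (g + Q) + 0 = (Q + g) + 0 = Q + g)
W(L) = -25 + 5*L (W(L) = -35 + 5*(2 + L) = -35 + (10 + 5*L) = -25 + 5*L)
d(P, U) = P + U - 29/U
√(d(K(4, -9), W(-4)) - 31368) = √(((-9 + 4) + (-25 + 5*(-4)) - 29/(-25 + 5*(-4))) - 31368) = √((-5 + (-25 - 20) - 29/(-25 - 20)) - 31368) = √((-5 - 45 - 29/(-45)) - 31368) = √((-5 - 45 - 29*(-1/45)) - 31368) = √((-5 - 45 + 29/45) - 31368) = √(-2221/45 - 31368) = √(-1413781/45) = I*√7068905/15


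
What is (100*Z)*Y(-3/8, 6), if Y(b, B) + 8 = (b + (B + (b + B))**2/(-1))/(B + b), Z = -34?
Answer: 327335/3 ≈ 1.0911e+5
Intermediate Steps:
Y(b, B) = -8 + (b - (b + 2*B)**2)/(B + b) (Y(b, B) = -8 + (b + (B + (b + B))**2/(-1))/(B + b) = -8 + (b + (B + (B + b))**2*(-1))/(B + b) = -8 + (b + (b + 2*B)**2*(-1))/(B + b) = -8 + (b - (b + 2*B)**2)/(B + b))
(100*Z)*Y(-3/8, 6) = (100*(-34))*((-(-3/8 + 2*6)**2 - 8*6 - (-21)/8)/(6 - 3/8)) = -3400*(-(-3*1/8 + 12)**2 - 48 - (-21)/8)/(6 - 3*1/8) = -3400*(-(-3/8 + 12)**2 - 48 - 7*(-3/8))/(6 - 3/8) = -3400*(-(93/8)**2 - 48 + 21/8)/45/8 = -5440*(-1*8649/64 - 48 + 21/8)/9 = -5440*(-8649/64 - 48 + 21/8)/9 = -5440*(-11553)/(9*64) = -3400*(-3851/120) = 327335/3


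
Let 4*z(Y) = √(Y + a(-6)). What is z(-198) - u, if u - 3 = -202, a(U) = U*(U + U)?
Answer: 199 + 3*I*√14/4 ≈ 199.0 + 2.8062*I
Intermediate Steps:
a(U) = 2*U² (a(U) = U*(2*U) = 2*U²)
u = -199 (u = 3 - 202 = -199)
z(Y) = √(72 + Y)/4 (z(Y) = √(Y + 2*(-6)²)/4 = √(Y + 2*36)/4 = √(Y + 72)/4 = √(72 + Y)/4)
z(-198) - u = √(72 - 198)/4 - 1*(-199) = √(-126)/4 + 199 = (3*I*√14)/4 + 199 = 3*I*√14/4 + 199 = 199 + 3*I*√14/4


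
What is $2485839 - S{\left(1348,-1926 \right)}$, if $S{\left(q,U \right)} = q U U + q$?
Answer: $-4997889157$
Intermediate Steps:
$S{\left(q,U \right)} = q + q U^{2}$ ($S{\left(q,U \right)} = U q U + q = q U^{2} + q = q + q U^{2}$)
$2485839 - S{\left(1348,-1926 \right)} = 2485839 - 1348 \left(1 + \left(-1926\right)^{2}\right) = 2485839 - 1348 \left(1 + 3709476\right) = 2485839 - 1348 \cdot 3709477 = 2485839 - 5000374996 = -4997889157$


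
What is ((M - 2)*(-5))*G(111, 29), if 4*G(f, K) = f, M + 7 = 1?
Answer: 1110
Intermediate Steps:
M = -6 (M = -7 + 1 = -6)
G(f, K) = f/4
((M - 2)*(-5))*G(111, 29) = ((-6 - 2)*(-5))*((¼)*111) = -8*(-5)*(111/4) = 40*(111/4) = 1110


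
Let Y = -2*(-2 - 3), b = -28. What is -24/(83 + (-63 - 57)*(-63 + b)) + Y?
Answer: 110006/11003 ≈ 9.9978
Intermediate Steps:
Y = 10 (Y = -2*(-5) = 10)
-24/(83 + (-63 - 57)*(-63 + b)) + Y = -24/(83 + (-63 - 57)*(-63 - 28)) + 10 = -24/(83 - 120*(-91)) + 10 = -24/(83 + 10920) + 10 = -24/11003 + 10 = 110006/11003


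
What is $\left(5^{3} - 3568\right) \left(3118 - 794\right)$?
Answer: $-8001532$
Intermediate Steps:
$\left(5^{3} - 3568\right) \left(3118 - 794\right) = \left(125 - 3568\right) 2324 = \left(-3443\right) 2324 = -8001532$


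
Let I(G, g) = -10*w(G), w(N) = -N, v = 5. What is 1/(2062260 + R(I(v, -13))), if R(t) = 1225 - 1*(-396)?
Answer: 1/2063881 ≈ 4.8452e-7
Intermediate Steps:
I(G, g) = 10*G (I(G, g) = -(-10)*G = 10*G)
R(t) = 1621 (R(t) = 1225 + 396 = 1621)
1/(2062260 + R(I(v, -13))) = 1/(2062260 + 1621) = 1/2063881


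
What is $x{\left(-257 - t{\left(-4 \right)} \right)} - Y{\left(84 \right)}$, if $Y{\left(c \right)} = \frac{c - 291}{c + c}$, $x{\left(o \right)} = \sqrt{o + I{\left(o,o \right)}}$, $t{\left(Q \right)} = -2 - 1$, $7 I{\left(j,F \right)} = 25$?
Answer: $\frac{69}{56} + \frac{i \sqrt{12271}}{7} \approx 1.2321 + 15.825 i$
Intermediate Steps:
$I{\left(j,F \right)} = \frac{25}{7}$ ($I{\left(j,F \right)} = \frac{1}{7} \cdot 25 = \frac{25}{7}$)
$t{\left(Q \right)} = -3$ ($t{\left(Q \right)} = -2 - 1 = -3$)
$x{\left(o \right)} = \sqrt{\frac{25}{7} + o}$ ($x{\left(o \right)} = \sqrt{o + \frac{25}{7}} = \sqrt{\frac{25}{7} + o}$)
$Y{\left(c \right)} = \frac{-291 + c}{2 c}$
$x{\left(-257 - t{\left(-4 \right)} \right)} - Y{\left(84 \right)} = \frac{\sqrt{175 + 49 \left(-257 - -3\right)}}{7} - \frac{-291 + 84}{2 \cdot 84} = \frac{\sqrt{175 + 49 \left(-257 + 3\right)}}{7} - \frac{1}{2} \cdot \frac{1}{84} \left(-207\right) = \frac{\sqrt{175 + 49 \left(-254\right)}}{7} - - \frac{69}{56} = \frac{\sqrt{175 - 12446}}{7} + \frac{69}{56} = \frac{\sqrt{-12271}}{7} + \frac{69}{56} = \frac{i \sqrt{12271}}{7} + \frac{69}{56} = \frac{69}{56} + \frac{i \sqrt{12271}}{7}$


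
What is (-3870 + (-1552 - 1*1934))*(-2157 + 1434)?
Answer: 5318388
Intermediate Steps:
(-3870 + (-1552 - 1*1934))*(-2157 + 1434) = (-3870 + (-1552 - 1934))*(-723) = (-3870 - 3486)*(-723) = -7356*(-723) = 5318388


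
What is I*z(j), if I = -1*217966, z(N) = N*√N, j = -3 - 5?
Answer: 3487456*I*√2 ≈ 4.932e+6*I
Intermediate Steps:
j = -8
z(N) = N^(3/2)
I = -217966
I*z(j) = -(-3487456)*I*√2 = 3487456*I*√2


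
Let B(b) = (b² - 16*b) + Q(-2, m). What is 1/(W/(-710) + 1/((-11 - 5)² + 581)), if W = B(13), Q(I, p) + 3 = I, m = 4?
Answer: 297135/18769 ≈ 15.831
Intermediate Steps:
Q(I, p) = -3 + I
B(b) = -5 + b² - 16*b (B(b) = (b² - 16*b) + (-3 - 2) = (b² - 16*b) - 5 = -5 + b² - 16*b)
W = -44 (W = -5 + 13² - 16*13 = -5 + 169 - 208 = -44)
1/(W/(-710) + 1/((-11 - 5)² + 581)) = 1/(-44/(-710) + 1/((-11 - 5)² + 581)) = 1/(-44*(-1/710) + 1/((-16)² + 581)) = 1/(22/355 + 1/(256 + 581)) = 1/(22/355 + 1/837) = 1/(18769/297135) = 297135/18769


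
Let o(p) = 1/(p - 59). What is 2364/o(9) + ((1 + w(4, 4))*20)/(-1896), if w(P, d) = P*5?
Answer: -18675635/158 ≈ -1.1820e+5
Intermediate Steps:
w(P, d) = 5*P
o(p) = 1/(-59 + p)
2364/o(9) + ((1 + w(4, 4))*20)/(-1896) = 2364/(1/(-59 + 9)) + ((1 + 5*4)*20)/(-1896) = 2364/(1/(-50)) + ((1 + 20)*20)*(-1/1896) = 2364/(-1/50) + (21*20)*(-1/1896) = 2364*(-50) + 420*(-1/1896) = -118200 - 35/158 = -18675635/158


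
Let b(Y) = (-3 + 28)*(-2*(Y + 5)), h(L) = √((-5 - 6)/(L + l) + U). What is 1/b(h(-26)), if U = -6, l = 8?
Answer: -9/2735 + 3*I*√194/27350 ≈ -0.0032907 + 0.0015278*I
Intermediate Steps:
h(L) = √(-6 - 11/(8 + L)) (h(L) = √((-5 - 6)/(L + 8) - 6) = √(-11/(8 + L) - 6) = √(-6 - 11/(8 + L)))
b(Y) = -250 - 50*Y (b(Y) = 25*(-2*(5 + Y)) = 25*(-10 - 2*Y) = -250 - 50*Y)
1/b(h(-26)) = 1/(-250 - 50*√(-59 - 6*(-26))*(I*√2/6)) = 1/(-250 - 50*√(-59 + 156)*(I*√2/6)) = 1/(-250 - 50*I*√194/6) = 1/(-250 - 25*I*√194/3)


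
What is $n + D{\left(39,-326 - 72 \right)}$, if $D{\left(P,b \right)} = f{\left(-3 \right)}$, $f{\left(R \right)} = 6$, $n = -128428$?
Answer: $-128422$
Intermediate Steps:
$D{\left(P,b \right)} = 6$
$n + D{\left(39,-326 - 72 \right)} = -128428 + 6 = -128422$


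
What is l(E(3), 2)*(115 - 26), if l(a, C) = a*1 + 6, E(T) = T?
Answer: 801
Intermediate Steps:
l(a, C) = 6 + a (l(a, C) = a + 6 = 6 + a)
l(E(3), 2)*(115 - 26) = (6 + 3)*(115 - 26) = 9*89 = 801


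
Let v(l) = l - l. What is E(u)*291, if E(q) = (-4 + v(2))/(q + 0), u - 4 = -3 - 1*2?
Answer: 1164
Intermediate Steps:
v(l) = 0
u = -1 (u = 4 + (-3 - 1*2) = 4 + (-3 - 2) = 4 - 5 = -1)
E(q) = -4/q (E(q) = (-4 + 0)/(q + 0) = -4/q)
E(u)*291 = -4/(-1)*291 = -4*(-1)*291 = 4*291 = 1164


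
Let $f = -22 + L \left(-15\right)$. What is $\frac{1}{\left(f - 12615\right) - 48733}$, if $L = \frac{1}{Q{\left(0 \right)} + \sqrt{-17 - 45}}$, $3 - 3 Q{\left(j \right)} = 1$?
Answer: $\frac{- 3 \sqrt{62} + 2 i}{5 \left(- 24557 i + 36822 \sqrt{62}\right)} \approx -1.6295 \cdot 10^{-5} - 5.022 \cdot 10^{-10} i$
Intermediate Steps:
$Q{\left(j \right)} = \frac{2}{3}$ ($Q{\left(j \right)} = 1 - \frac{1}{3} = \frac{2}{3}$)
$L = \frac{1}{\frac{2}{3} + i \sqrt{62}}$ ($L = \frac{1}{\frac{2}{3} + \sqrt{-17 - 45}} = \frac{1}{\frac{2}{3} + \sqrt{-62}} = \frac{1}{\frac{2}{3} + i \sqrt{62}} \approx 0.010676 - 0.1261 i$)
$f = - \frac{6227}{281} + \frac{135 i \sqrt{62}}{562}$ ($f = -22 + \left(\frac{3}{281} - \frac{9 i \sqrt{62}}{562}\right) \left(-15\right) = -22 - \left(\frac{45}{281} - \frac{135 i \sqrt{62}}{562}\right) = - \frac{6227}{281} + \frac{135 i \sqrt{62}}{562} \approx -22.16 + 1.8914 i$)
$\frac{1}{\left(f - 12615\right) - 48733} = \frac{1}{\left(\frac{- 66 \sqrt{62} + 89 i}{- 2 i + 3 \sqrt{62}} - 12615\right) - 48733} = \frac{1}{\left(-12615 + \frac{- 66 \sqrt{62} + 89 i}{- 2 i + 3 \sqrt{62}}\right) - 48733} = \frac{1}{-61348 + \frac{- 66 \sqrt{62} + 89 i}{- 2 i + 3 \sqrt{62}}}$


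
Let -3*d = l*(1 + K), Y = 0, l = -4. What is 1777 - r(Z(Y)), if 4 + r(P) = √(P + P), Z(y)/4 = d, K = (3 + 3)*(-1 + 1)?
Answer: 1781 - 4*√6/3 ≈ 1777.7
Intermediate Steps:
K = 0 (K = 6*0 = 0)
d = 4/3 (d = -(-4)*(1 + 0)/3 = -(-4)/3 = -⅓*(-4) = 4/3 ≈ 1.3333)
Z(y) = 16/3 (Z(y) = 4*(4/3) = 16/3)
r(P) = -4 + √2*√P (r(P) = -4 + √(P + P) = -4 + √(2*P) = -4 + √2*√P)
1777 - r(Z(Y)) = 1777 - (-4 + √2*√(16/3)) = 1777 - (-4 + √2*(4*√3/3)) = 1777 - (-4 + 4*√6/3) = 1777 + (4 - 4*√6/3) = 1781 - 4*√6/3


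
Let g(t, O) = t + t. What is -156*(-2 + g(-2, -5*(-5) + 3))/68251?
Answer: 936/68251 ≈ 0.013714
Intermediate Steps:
g(t, O) = 2*t
-156*(-2 + g(-2, -5*(-5) + 3))/68251 = -156*(-2 + 2*(-2))/68251 = -156*(-2 - 4)*(1/68251) = -156*(-6)*(1/68251) = 936*(1/68251) = 936/68251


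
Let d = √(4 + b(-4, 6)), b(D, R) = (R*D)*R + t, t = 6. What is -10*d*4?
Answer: -40*I*√134 ≈ -463.03*I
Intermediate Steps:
b(D, R) = 6 + D*R² (b(D, R) = (R*D)*R + 6 = (D*R)*R + 6 = D*R² + 6 = 6 + D*R²)
d = I*√134 (d = √(4 + (6 - 4*6²)) = √(4 + (6 - 4*36)) = √(4 + (6 - 144)) = √(4 - 138) = √(-134) = I*√134 ≈ 11.576*I)
-10*d*4 = -10*I*√134*4 = -40*I*√134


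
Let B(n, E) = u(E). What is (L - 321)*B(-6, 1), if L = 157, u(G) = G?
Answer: -164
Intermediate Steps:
B(n, E) = E
(L - 321)*B(-6, 1) = (157 - 321)*1 = -164*1 = -164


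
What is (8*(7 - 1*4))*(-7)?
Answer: -168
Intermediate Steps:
(8*(7 - 1*4))*(-7) = (8*(7 - 4))*(-7) = (8*3)*(-7) = 24*(-7) = -168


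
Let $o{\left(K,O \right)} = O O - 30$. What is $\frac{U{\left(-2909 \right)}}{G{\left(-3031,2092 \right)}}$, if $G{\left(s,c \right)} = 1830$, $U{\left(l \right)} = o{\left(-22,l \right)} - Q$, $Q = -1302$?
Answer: $\frac{8463553}{1830} \approx 4624.9$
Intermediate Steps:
$o{\left(K,O \right)} = -30 + O^{2}$ ($o{\left(K,O \right)} = O^{2} - 30 = -30 + O^{2}$)
$U{\left(l \right)} = 1272 + l^{2}$ ($U{\left(l \right)} = \left(-30 + l^{2}\right) - -1302 = \left(-30 + l^{2}\right) + 1302 = 1272 + l^{2}$)
$\frac{U{\left(-2909 \right)}}{G{\left(-3031,2092 \right)}} = \frac{1272 + \left(-2909\right)^{2}}{1830} = \left(1272 + 8462281\right) \frac{1}{1830} = 8463553 \cdot \frac{1}{1830} = \frac{8463553}{1830}$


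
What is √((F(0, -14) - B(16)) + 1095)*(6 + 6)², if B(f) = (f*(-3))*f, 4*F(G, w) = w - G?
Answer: 72*√7438 ≈ 6209.6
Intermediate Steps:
F(G, w) = -G/4 + w/4 (F(G, w) = (w - G)/4 = -G/4 + w/4)
B(f) = -3*f² (B(f) = (-3*f)*f = -3*f²)
√((F(0, -14) - B(16)) + 1095)*(6 + 6)² = √(((-¼*0 + (¼)*(-14)) - (-3)*16²) + 1095)*(6 + 6)² = √(((0 - 7/2) - (-3)*256) + 1095)*12² = √((-7/2 - 1*(-768)) + 1095)*144 = √((-7/2 + 768) + 1095)*144 = √(1529/2 + 1095)*144 = √(3719/2)*144 = (√7438/2)*144 = 72*√7438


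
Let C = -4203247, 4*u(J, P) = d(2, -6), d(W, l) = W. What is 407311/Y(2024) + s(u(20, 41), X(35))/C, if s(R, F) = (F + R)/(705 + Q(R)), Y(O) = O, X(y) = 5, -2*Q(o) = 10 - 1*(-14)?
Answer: 107857810544459/535964431464 ≈ 201.24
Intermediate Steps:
Q(o) = -12 (Q(o) = -(10 - 1*(-14))/2 = -(10 + 14)/2 = -½*24 = -12)
u(J, P) = ½ (u(J, P) = (¼)*2 = ½)
s(R, F) = F/693 + R/693 (s(R, F) = (F + R)/(705 - 12) = (F + R)/693 = (F + R)*(1/693) = F/693 + R/693)
407311/Y(2024) + s(u(20, 41), X(35))/C = 407311/2024 + ((1/693)*5 + (1/693)*(½))/(-4203247) = 407311*(1/2024) + (5/693 + 1/1386)*(-1/4203247) = 407311/2024 + (1/126)*(-1/4203247) = 407311/2024 - 1/529609122 = 107857810544459/535964431464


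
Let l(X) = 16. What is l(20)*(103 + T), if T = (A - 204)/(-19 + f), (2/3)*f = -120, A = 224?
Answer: 327632/199 ≈ 1646.4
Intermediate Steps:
f = -180 (f = (3/2)*(-120) = -180)
T = -20/199 (T = (224 - 204)/(-19 - 180) = 20/(-199) = 20*(-1/199) = -20/199 ≈ -0.10050)
l(20)*(103 + T) = 16*(103 - 20/199) = 16*(20477/199) = 327632/199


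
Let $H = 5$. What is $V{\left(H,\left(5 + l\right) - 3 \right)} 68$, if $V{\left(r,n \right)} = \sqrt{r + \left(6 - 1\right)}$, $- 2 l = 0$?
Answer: $68 \sqrt{10} \approx 215.03$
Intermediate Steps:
$l = 0$ ($l = \left(- \frac{1}{2}\right) 0 = 0$)
$V{\left(r,n \right)} = \sqrt{5 + r}$ ($V{\left(r,n \right)} = \sqrt{r + \left(6 - 1\right)} = \sqrt{r + 5} = \sqrt{5 + r}$)
$V{\left(H,\left(5 + l\right) - 3 \right)} 68 = \sqrt{5 + 5} \cdot 68 = \sqrt{10} \cdot 68 = 68 \sqrt{10}$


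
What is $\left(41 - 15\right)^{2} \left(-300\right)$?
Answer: $-202800$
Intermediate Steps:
$\left(41 - 15\right)^{2} \left(-300\right) = 26^{2} \left(-300\right) = 676 \left(-300\right) = -202800$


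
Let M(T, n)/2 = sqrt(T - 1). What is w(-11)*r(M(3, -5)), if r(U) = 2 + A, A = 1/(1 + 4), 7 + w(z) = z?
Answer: -198/5 ≈ -39.600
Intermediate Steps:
w(z) = -7 + z
M(T, n) = 2*sqrt(-1 + T) (M(T, n) = 2*sqrt(T - 1) = 2*sqrt(-1 + T))
A = 1/5 ≈ 0.20000
r(U) = 11/5 (r(U) = 2 + 1/5 = 11/5)
w(-11)*r(M(3, -5)) = (-7 - 11)*(11/5) = -18*11/5 = -198/5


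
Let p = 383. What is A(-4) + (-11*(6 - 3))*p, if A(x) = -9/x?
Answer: -50547/4 ≈ -12637.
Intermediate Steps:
A(-4) + (-11*(6 - 3))*p = -9/(-4) - 11*(6 - 3)*383 = -9*(-1/4) - 11*3*383 = 9/4 - 33*383 = 9/4 - 12639 = -50547/4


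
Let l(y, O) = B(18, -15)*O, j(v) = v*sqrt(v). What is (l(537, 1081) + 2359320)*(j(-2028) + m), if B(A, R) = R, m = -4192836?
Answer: -9824254995780 - 123547240440*I*sqrt(3) ≈ -9.8243e+12 - 2.1399e+11*I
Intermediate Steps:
j(v) = v**(3/2)
l(y, O) = -15*O
(l(537, 1081) + 2359320)*(j(-2028) + m) = (-15*1081 + 2359320)*((-2028)**(3/2) - 4192836) = (-16215 + 2359320)*(-52728*I*sqrt(3) - 4192836) = 2343105*(-4192836 - 52728*I*sqrt(3)) = -9824254995780 - 123547240440*I*sqrt(3)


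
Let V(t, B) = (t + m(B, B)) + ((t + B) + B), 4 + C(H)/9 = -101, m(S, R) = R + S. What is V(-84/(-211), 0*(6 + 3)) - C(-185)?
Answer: 199563/211 ≈ 945.80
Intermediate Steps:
C(H) = -945 (C(H) = -36 + 9*(-101) = -36 - 909 = -945)
V(t, B) = 2*t + 4*B (V(t, B) = (t + (B + B)) + ((t + B) + B) = (t + 2*B) + ((B + t) + B) = (t + 2*B) + (t + 2*B) = 2*t + 4*B)
V(-84/(-211), 0*(6 + 3)) - C(-185) = (2*(-84/(-211)) + 4*(0*(6 + 3))) - 1*(-945) = (2*(-84*(-1/211)) + 4*(0*9)) + 945 = (2*(84/211) + 4*0) + 945 = (168/211 + 0) + 945 = 168/211 + 945 = 199563/211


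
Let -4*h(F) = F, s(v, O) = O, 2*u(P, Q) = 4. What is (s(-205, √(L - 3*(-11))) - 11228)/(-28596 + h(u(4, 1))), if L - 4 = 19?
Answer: 22456/57193 - 4*√14/57193 ≈ 0.39237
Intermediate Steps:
L = 23 (L = 4 + 19 = 23)
u(P, Q) = 2 (u(P, Q) = (½)*4 = 2)
h(F) = -F/4
(s(-205, √(L - 3*(-11))) - 11228)/(-28596 + h(u(4, 1))) = (√(23 - 3*(-11)) - 11228)/(-28596 - ¼*2) = (√(23 + 33) - 11228)/(-28596 - ½) = (√56 - 11228)/(-57193/2) = (2*√14 - 11228)*(-2/57193) = (-11228 + 2*√14)*(-2/57193) = 22456/57193 - 4*√14/57193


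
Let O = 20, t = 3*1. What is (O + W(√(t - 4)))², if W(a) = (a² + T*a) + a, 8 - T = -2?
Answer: 240 + 418*I ≈ 240.0 + 418.0*I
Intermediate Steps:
T = 10 (T = 8 - 1*(-2) = 8 + 2 = 10)
t = 3
W(a) = a² + 11*a (W(a) = (a² + 10*a) + a = a² + 11*a)
(O + W(√(t - 4)))² = (20 + √(3 - 4)*(11 + √(3 - 4)))² = (20 + √(-1)*(11 + √(-1)))² = (20 + I*(11 + I))²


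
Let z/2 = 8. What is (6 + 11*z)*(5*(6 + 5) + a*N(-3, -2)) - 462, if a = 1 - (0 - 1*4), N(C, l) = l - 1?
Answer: 6818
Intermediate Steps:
z = 16 (z = 2*8 = 16)
N(C, l) = -1 + l
a = 5 (a = 1 - (0 - 4) = 1 - 1*(-4) = 1 + 4 = 5)
(6 + 11*z)*(5*(6 + 5) + a*N(-3, -2)) - 462 = (6 + 11*16)*(5*(6 + 5) + 5*(-1 - 2)) - 462 = (6 + 176)*(5*11 + 5*(-3)) - 462 = 182*(55 - 15) - 462 = 182*40 - 462 = 7280 - 462 = 6818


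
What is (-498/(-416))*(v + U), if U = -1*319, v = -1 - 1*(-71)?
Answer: -62001/208 ≈ -298.08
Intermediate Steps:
v = 70 (v = -1 + 71 = 70)
U = -319
(-498/(-416))*(v + U) = (-498/(-416))*(70 - 319) = -498*(-1/416)*(-249) = (249/208)*(-249) = -62001/208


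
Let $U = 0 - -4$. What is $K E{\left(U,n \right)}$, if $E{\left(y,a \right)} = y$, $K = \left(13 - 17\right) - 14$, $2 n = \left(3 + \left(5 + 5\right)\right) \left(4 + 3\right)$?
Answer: $-72$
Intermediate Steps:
$n = \frac{91}{2}$ ($n = \frac{\left(3 + \left(5 + 5\right)\right) \left(4 + 3\right)}{2} = \frac{\left(3 + 10\right) 7}{2} = \frac{13 \cdot 7}{2} = \frac{1}{2} \cdot 91 = \frac{91}{2} \approx 45.5$)
$U = 4$ ($U = 0 + 4 = 4$)
$K = -18$ ($K = -4 - 14 = -18$)
$K E{\left(U,n \right)} = \left(-18\right) 4 = -72$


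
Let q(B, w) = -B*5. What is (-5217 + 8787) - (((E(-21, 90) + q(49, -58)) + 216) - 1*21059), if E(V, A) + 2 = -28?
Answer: 24688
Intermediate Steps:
E(V, A) = -30 (E(V, A) = -2 - 28 = -30)
q(B, w) = -5*B
(-5217 + 8787) - (((E(-21, 90) + q(49, -58)) + 216) - 1*21059) = (-5217 + 8787) - (((-30 - 5*49) + 216) - 1*21059) = 3570 - (((-30 - 245) + 216) - 21059) = 3570 - ((-275 + 216) - 21059) = 3570 - (-59 - 21059) = 3570 - 1*(-21118) = 3570 + 21118 = 24688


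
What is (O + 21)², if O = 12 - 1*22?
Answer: 121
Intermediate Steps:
O = -10 (O = 12 - 22 = -10)
(O + 21)² = (-10 + 21)² = 11² = 121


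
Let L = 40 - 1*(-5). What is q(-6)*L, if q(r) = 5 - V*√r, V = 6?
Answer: 225 - 270*I*√6 ≈ 225.0 - 661.36*I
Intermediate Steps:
q(r) = 5 - 6*√r
L = 45 (L = 40 + 5 = 45)
q(-6)*L = (5 - 6*I*√6)*45 = 225 - 270*I*√6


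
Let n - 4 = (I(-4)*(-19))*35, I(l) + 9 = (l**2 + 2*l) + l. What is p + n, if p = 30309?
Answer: 33638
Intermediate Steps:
I(l) = -9 + l**2 + 3*l (I(l) = -9 + ((l**2 + 2*l) + l) = -9 + (l**2 + 3*l) = -9 + l**2 + 3*l)
n = 3329 (n = 4 + ((-9 + (-4)**2 + 3*(-4))*(-19))*35 = 4 + ((-9 + 16 - 12)*(-19))*35 = 4 - 5*(-19)*35 = 4 + 95*35 = 4 + 3325 = 3329)
p + n = 30309 + 3329 = 33638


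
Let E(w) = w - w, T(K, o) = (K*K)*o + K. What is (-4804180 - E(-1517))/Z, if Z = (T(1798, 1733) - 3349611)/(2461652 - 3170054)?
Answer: 1134430240120/1866367173 ≈ 607.83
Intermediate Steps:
T(K, o) = K + o*K**2 (T(K, o) = K**2*o + K = o*K**2 + K = K + o*K**2)
E(w) = 0
Z = -1866367173/236134 (Z = (1798*(1 + 1798*1733) - 3349611)/(2461652 - 3170054) = (1798*(1 + 3115934) - 3349611)/(-708402) = (1798*3115935 - 3349611)*(-1/708402) = (5602451130 - 3349611)*(-1/708402) = 5599101519*(-1/708402) = -1866367173/236134 ≈ -7903.8)
(-4804180 - E(-1517))/Z = (-4804180 - 1*0)/(-1866367173/236134) = (-4804180 + 0)*(-236134/1866367173) = -4804180*(-236134/1866367173) = 1134430240120/1866367173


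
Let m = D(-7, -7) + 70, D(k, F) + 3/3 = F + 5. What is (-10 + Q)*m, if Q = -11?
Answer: -1407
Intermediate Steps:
D(k, F) = 4 + F (D(k, F) = -1 + (F + 5) = -1 + (5 + F) = 4 + F)
m = 67 (m = (4 - 7) + 70 = -3 + 70 = 67)
(-10 + Q)*m = (-10 - 11)*67 = -21*67 = -1407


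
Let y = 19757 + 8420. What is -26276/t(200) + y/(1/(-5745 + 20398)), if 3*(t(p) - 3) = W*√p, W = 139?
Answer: 1595408106125591/3864119 - 109570920*√2/3864119 ≈ 4.1288e+8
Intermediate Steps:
y = 28177
t(p) = 3 + 139*√p/3 (t(p) = 3 + (139*√p)/3 = 3 + 139*√p/3)
-26276/t(200) + y/(1/(-5745 + 20398)) = -26276/(3 + 139*√200/3) + 28177/(1/(-5745 + 20398)) = -26276/(3 + 139*(10*√2)/3) + 28177/(1/14653) = -26276/(3 + 1390*√2/3) + 28177/(1/14653) = -26276/(3 + 1390*√2/3) + 28177*14653 = -26276/(3 + 1390*√2/3) + 412877581 = 412877581 - 26276/(3 + 1390*√2/3)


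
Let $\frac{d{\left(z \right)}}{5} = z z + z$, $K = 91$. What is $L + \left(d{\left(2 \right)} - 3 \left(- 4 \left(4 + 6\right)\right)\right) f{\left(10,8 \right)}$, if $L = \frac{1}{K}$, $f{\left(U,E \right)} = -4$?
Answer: $- \frac{54599}{91} \approx -599.99$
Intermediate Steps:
$d{\left(z \right)} = 5 z + 5 z^{2}$ ($d{\left(z \right)} = 5 \left(z z + z\right) = 5 \left(z^{2} + z\right) = 5 \left(z + z^{2}\right) = 5 z + 5 z^{2}$)
$L = \frac{1}{91} \approx 0.010989$
$L + \left(d{\left(2 \right)} - 3 \left(- 4 \left(4 + 6\right)\right)\right) f{\left(10,8 \right)} = \frac{1}{91} + \left(5 \cdot 2 \left(1 + 2\right) - 3 \left(- 4 \left(4 + 6\right)\right)\right) \left(-4\right) = \frac{1}{91} + \left(5 \cdot 2 \cdot 3 - 3 \left(\left(-4\right) 10\right)\right) \left(-4\right) = \frac{1}{91} + \left(30 - -120\right) \left(-4\right) = \frac{1}{91} + \left(30 + 120\right) \left(-4\right) = \frac{1}{91} + 150 \left(-4\right) = \frac{1}{91} - 600 = - \frac{54599}{91}$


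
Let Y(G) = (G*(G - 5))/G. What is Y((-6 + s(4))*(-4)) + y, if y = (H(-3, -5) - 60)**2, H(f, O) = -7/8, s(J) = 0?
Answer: 238385/64 ≈ 3724.8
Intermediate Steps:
H(f, O) = -7/8 (H(f, O) = -7*1/8 = -7/8)
Y(G) = -5 + G (Y(G) = (G*(-5 + G))/G = -5 + G)
y = 237169/64 (y = (-7/8 - 60)**2 = (-487/8)**2 = 237169/64 ≈ 3705.8)
Y((-6 + s(4))*(-4)) + y = (-5 + (-6 + 0)*(-4)) + 237169/64 = (-5 - 6*(-4)) + 237169/64 = (-5 + 24) + 237169/64 = 19 + 237169/64 = 238385/64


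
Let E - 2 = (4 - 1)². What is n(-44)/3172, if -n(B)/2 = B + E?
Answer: 33/1586 ≈ 0.020807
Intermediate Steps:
E = 11 (E = 2 + (4 - 1)² = 2 + 3² = 2 + 9 = 11)
n(B) = -22 - 2*B (n(B) = -2*(B + 11) = -2*(11 + B) = -22 - 2*B)
n(-44)/3172 = (-22 - 2*(-44))/3172 = (-22 + 88)*(1/3172) = 66*(1/3172) = 33/1586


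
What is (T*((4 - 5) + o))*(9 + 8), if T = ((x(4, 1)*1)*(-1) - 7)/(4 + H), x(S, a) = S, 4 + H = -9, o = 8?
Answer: 1309/9 ≈ 145.44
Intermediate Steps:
H = -13 (H = -4 - 9 = -13)
T = 11/9 (T = ((4*1)*(-1) - 7)/(4 - 13) = (4*(-1) - 7)/(-9) = (-4 - 7)*(-⅑) = -11*(-⅑) = 11/9 ≈ 1.2222)
(T*((4 - 5) + o))*(9 + 8) = (11*((4 - 5) + 8)/9)*(9 + 8) = (11*(-1 + 8)/9)*17 = ((11/9)*7)*17 = (77/9)*17 = 1309/9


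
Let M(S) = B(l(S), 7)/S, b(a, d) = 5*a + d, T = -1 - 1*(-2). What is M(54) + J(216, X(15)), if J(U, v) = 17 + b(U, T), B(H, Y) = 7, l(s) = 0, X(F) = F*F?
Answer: 59299/54 ≈ 1098.1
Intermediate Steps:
X(F) = F²
T = 1 (T = -1 + 2 = 1)
b(a, d) = d + 5*a
J(U, v) = 18 + 5*U (J(U, v) = 17 + (1 + 5*U) = 18 + 5*U)
M(S) = 7/S
M(54) + J(216, X(15)) = 7/54 + (18 + 5*216) = 7*(1/54) + (18 + 1080) = 7/54 + 1098 = 59299/54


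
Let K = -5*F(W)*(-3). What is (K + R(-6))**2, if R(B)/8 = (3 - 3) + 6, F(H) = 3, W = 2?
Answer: 8649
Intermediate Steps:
R(B) = 48 (R(B) = 8*((3 - 3) + 6) = 8*(0 + 6) = 8*6 = 48)
K = 45 (K = -5*3*(-3) = -15*(-3) = 45)
(K + R(-6))**2 = (45 + 48)**2 = 93**2 = 8649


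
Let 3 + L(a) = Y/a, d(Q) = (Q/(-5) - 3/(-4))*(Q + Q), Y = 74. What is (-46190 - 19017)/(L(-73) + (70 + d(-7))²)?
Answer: -476011100/11592373 ≈ -41.062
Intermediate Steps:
d(Q) = 2*Q*(¾ - Q/5) (d(Q) = (Q*(-⅕) - 3*(-¼))*(2*Q) = (-Q/5 + ¾)*(2*Q) = (¾ - Q/5)*(2*Q) = 2*Q*(¾ - Q/5))
L(a) = -3 + 74/a
(-46190 - 19017)/(L(-73) + (70 + d(-7))²) = (-46190 - 19017)/((-3 + 74/(-73)) + (70 + (⅒)*(-7)*(15 - 4*(-7)))²) = -65207/((-3 + 74*(-1/73)) + (70 + (⅒)*(-7)*(15 + 28))²) = -65207/((-3 - 74/73) + (70 + (⅒)*(-7)*43)²) = -65207/(-293/73 + (70 - 301/10)²) = -65207/(-293/73 + (399/10)²) = -65207/(-293/73 + 159201/100) = -65207/11592373/7300 = -65207*7300/11592373 = -476011100/11592373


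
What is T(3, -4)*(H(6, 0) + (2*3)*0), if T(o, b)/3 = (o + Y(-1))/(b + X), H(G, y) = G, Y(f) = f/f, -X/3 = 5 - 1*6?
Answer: -72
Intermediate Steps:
X = 3 (X = -3*(5 - 1*6) = -3*(5 - 6) = -3*(-1) = 3)
Y(f) = 1
T(o, b) = 3*(1 + o)/(3 + b) (T(o, b) = 3*((o + 1)/(b + 3)) = 3*((1 + o)/(3 + b)) = 3*(1 + o)/(3 + b))
T(3, -4)*(H(6, 0) + (2*3)*0) = (3*(1 + 3)/(3 - 4))*(6 + (2*3)*0) = (3*4/(-1))*(6 + 6*0) = (3*(-1)*4)*(6 + 0) = -12*6 = -72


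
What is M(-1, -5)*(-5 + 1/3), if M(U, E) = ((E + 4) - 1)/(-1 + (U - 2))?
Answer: -7/3 ≈ -2.3333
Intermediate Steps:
M(U, E) = (3 + E)/(-3 + U) (M(U, E) = ((4 + E) - 1)/(-1 + (-2 + U)) = (3 + E)/(-3 + U))
M(-1, -5)*(-5 + 1/3) = ((3 - 5)/(-3 - 1))*(-5 + 1/3) = (-2/(-4))*(-5 + ⅓) = -¼*(-2)*(-14/3) = (½)*(-14/3) = -7/3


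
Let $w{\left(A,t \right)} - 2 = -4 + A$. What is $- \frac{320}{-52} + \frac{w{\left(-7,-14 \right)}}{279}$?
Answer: $\frac{2467}{403} \approx 6.1216$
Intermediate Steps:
$w{\left(A,t \right)} = -2 + A$ ($w{\left(A,t \right)} = 2 + \left(-4 + A\right) = -2 + A$)
$- \frac{320}{-52} + \frac{w{\left(-7,-14 \right)}}{279} = - \frac{320}{-52} + \frac{-2 - 7}{279} = \left(-320\right) \left(- \frac{1}{52}\right) - \frac{1}{31} = \frac{80}{13} - \frac{1}{31} = \frac{2467}{403}$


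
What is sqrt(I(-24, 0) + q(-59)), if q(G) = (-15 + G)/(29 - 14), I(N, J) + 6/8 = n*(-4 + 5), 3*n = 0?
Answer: I*sqrt(5115)/30 ≈ 2.384*I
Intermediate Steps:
n = 0 (n = (1/3)*0 = 0)
I(N, J) = -3/4 (I(N, J) = -3/4 + 0*(-4 + 5) = -3/4 + 0*1 = -3/4 + 0 = -3/4)
q(G) = -1 + G/15 (q(G) = (-15 + G)/15 = (-15 + G)*(1/15) = -1 + G/15)
sqrt(I(-24, 0) + q(-59)) = sqrt(-3/4 + (-1 + (1/15)*(-59))) = sqrt(-3/4 + (-1 - 59/15)) = sqrt(-3/4 - 74/15) = sqrt(-341/60) = I*sqrt(5115)/30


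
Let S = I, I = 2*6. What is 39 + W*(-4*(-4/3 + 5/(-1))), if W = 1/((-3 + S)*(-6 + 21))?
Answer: 15871/405 ≈ 39.188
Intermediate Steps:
I = 12
S = 12
W = 1/135 (W = 1/((-3 + 12)*(-6 + 21)) = 1/(9*15) = 1/135 ≈ 0.0074074)
39 + W*(-4*(-4/3 + 5/(-1))) = 39 + (-4*(-4/3 + 5/(-1)))/135 = 39 + (-4*(-4*1/3 + 5*(-1)))/135 = 39 + (-4*(-4/3 - 5))/135 = 39 + (-4*(-19/3))/135 = 39 + (1/135)*(76/3) = 39 + 76/405 = 15871/405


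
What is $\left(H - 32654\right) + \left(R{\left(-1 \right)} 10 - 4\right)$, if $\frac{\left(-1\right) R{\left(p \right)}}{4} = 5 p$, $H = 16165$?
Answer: $-16293$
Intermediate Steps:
$R{\left(p \right)} = - 20 p$ ($R{\left(p \right)} = - 4 \cdot 5 p = - 20 p$)
$\left(H - 32654\right) + \left(R{\left(-1 \right)} 10 - 4\right) = \left(16165 - 32654\right) - \left(4 - \left(-20\right) \left(-1\right) 10\right) = -16489 + \left(20 \cdot 10 - 4\right) = -16489 + \left(200 - 4\right) = -16489 + 196 = -16293$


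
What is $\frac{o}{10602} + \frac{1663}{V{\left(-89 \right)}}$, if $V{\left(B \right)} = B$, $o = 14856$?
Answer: $- \frac{2718157}{157263} \approx -17.284$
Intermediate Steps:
$\frac{o}{10602} + \frac{1663}{V{\left(-89 \right)}} = \frac{14856}{10602} + \frac{1663}{-89} = 14856 \cdot \frac{1}{10602} + 1663 \left(- \frac{1}{89}\right) = \frac{2476}{1767} - \frac{1663}{89} = - \frac{2718157}{157263}$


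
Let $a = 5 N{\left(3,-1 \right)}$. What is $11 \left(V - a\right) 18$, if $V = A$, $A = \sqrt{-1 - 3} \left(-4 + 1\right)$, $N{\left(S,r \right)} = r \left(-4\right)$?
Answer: $-3960 - 1188 i \approx -3960.0 - 1188.0 i$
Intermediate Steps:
$N{\left(S,r \right)} = - 4 r$
$A = - 6 i$ ($A = \sqrt{-4} \left(-3\right) = 2 i \left(-3\right) = - 6 i \approx - 6.0 i$)
$a = 20$ ($a = 5 \left(\left(-4\right) \left(-1\right)\right) = 5 \cdot 4 = 20$)
$V = - 6 i \approx - 6.0 i$
$11 \left(V - a\right) 18 = 11 \left(- 6 i - 20\right) 18 = 11 \left(-20 - 6 i\right) 18 = \left(-220 - 66 i\right) 18 = -3960 - 1188 i$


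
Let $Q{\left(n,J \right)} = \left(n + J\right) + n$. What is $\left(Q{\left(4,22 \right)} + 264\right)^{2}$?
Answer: $86436$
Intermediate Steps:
$Q{\left(n,J \right)} = J + 2 n$ ($Q{\left(n,J \right)} = \left(J + n\right) + n = J + 2 n$)
$\left(Q{\left(4,22 \right)} + 264\right)^{2} = \left(\left(22 + 2 \cdot 4\right) + 264\right)^{2} = \left(\left(22 + 8\right) + 264\right)^{2} = \left(30 + 264\right)^{2} = 294^{2} = 86436$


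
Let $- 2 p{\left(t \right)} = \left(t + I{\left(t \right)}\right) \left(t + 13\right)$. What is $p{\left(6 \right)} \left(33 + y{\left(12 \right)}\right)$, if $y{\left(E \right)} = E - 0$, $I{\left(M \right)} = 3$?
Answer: $- \frac{7695}{2} \approx -3847.5$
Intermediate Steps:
$y{\left(E \right)} = E$ ($y{\left(E \right)} = E + 0 = E$)
$p{\left(t \right)} = - \frac{\left(3 + t\right) \left(13 + t\right)}{2}$ ($p{\left(t \right)} = - \frac{\left(t + 3\right) \left(t + 13\right)}{2} = - \frac{\left(3 + t\right) \left(13 + t\right)}{2}$)
$p{\left(6 \right)} \left(33 + y{\left(12 \right)}\right) = \left(- \frac{39}{2} - 48 - \frac{6^{2}}{2}\right) \left(33 + 12\right) = \left(- \frac{39}{2} - 48 - 18\right) 45 = \left(- \frac{171}{2}\right) 45 = - \frac{7695}{2}$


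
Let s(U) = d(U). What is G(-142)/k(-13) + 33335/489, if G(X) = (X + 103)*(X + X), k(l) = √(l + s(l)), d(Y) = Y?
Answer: 33335/489 - 426*I*√26 ≈ 68.17 - 2172.2*I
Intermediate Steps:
s(U) = U
k(l) = √2*√l (k(l) = √(l + l) = √(2*l) = √2*√l)
G(X) = 2*X*(103 + X) (G(X) = (103 + X)*(2*X) = 2*X*(103 + X))
G(-142)/k(-13) + 33335/489 = (2*(-142)*(103 - 142))/((√2*√(-13))) + 33335/489 = (2*(-142)*(-39))/((√2*(I*√13))) + 33335*(1/489) = 11076/((I*√26)) + 33335/489 = 11076*(-I*√26/26) + 33335/489 = -426*I*√26 + 33335/489 = 33335/489 - 426*I*√26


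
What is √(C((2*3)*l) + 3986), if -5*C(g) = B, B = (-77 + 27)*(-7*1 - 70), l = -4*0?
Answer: 4*√201 ≈ 56.710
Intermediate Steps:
l = 0
B = 3850 (B = -50*(-7 - 70) = -50*(-77) = 3850)
C(g) = -770 (C(g) = -⅕*3850 = -770)
√(C((2*3)*l) + 3986) = √(-770 + 3986) = √3216 = 4*√201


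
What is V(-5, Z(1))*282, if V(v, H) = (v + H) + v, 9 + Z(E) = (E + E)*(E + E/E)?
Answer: -4230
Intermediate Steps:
Z(E) = -9 + 2*E*(1 + E) (Z(E) = -9 + (E + E)*(E + E/E) = -9 + (2*E)*(E + 1) = -9 + (2*E)*(1 + E) = -9 + 2*E*(1 + E))
V(v, H) = H + 2*v (V(v, H) = (H + v) + v = H + 2*v)
V(-5, Z(1))*282 = ((-9 + 2*1 + 2*1²) + 2*(-5))*282 = ((-9 + 2 + 2*1) - 10)*282 = ((-9 + 2 + 2) - 10)*282 = (-5 - 10)*282 = -15*282 = -4230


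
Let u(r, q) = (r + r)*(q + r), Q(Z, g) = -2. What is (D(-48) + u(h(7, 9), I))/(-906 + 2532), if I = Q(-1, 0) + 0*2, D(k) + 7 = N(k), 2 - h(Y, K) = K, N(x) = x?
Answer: 71/1626 ≈ 0.043665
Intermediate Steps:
h(Y, K) = 2 - K
D(k) = -7 + k
I = -2 (I = -2 + 0*2 = -2 + 0 = -2)
u(r, q) = 2*r*(q + r) (u(r, q) = (2*r)*(q + r) = 2*r*(q + r))
(D(-48) + u(h(7, 9), I))/(-906 + 2532) = ((-7 - 48) + 2*(2 - 1*9)*(-2 + (2 - 1*9)))/(-906 + 2532) = (-55 + 2*(2 - 9)*(-2 + (2 - 9)))/1626 = (-55 + 2*(-7)*(-2 - 7))*(1/1626) = (-55 + 2*(-7)*(-9))*(1/1626) = (-55 + 126)*(1/1626) = 71*(1/1626) = 71/1626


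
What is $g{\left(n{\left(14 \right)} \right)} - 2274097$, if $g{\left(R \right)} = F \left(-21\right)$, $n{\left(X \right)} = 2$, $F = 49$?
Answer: $-2275126$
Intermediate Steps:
$g{\left(R \right)} = -1029$ ($g{\left(R \right)} = 49 \left(-21\right) = -1029$)
$g{\left(n{\left(14 \right)} \right)} - 2274097 = -1029 - 2274097 = -2275126$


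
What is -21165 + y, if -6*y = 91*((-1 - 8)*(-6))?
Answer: -21984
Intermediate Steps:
y = -819 (y = -91*(-1 - 8)*(-6)/6 = -91*(-9*(-6))/6 = -91*54/6 = -⅙*4914 = -819)
-21165 + y = -21165 - 819 = -21984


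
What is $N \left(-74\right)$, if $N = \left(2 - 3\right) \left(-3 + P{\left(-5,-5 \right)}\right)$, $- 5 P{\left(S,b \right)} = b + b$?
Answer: $-74$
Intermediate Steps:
$P{\left(S,b \right)} = - \frac{2 b}{5}$ ($P{\left(S,b \right)} = - \frac{b + b}{5} = - \frac{2 b}{5}$)
$N = 1$ ($N = \left(2 - 3\right) \left(-3 - -2\right) = - (-3 + 2) = \left(-1\right) \left(-1\right) = 1$)
$N \left(-74\right) = 1 \left(-74\right) = -74$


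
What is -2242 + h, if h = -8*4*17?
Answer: -2786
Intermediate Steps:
h = -544 (h = -32*17 = -544)
-2242 + h = -2242 - 544 = -2786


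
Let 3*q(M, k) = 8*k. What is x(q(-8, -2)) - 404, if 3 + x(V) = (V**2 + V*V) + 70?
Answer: -2521/9 ≈ -280.11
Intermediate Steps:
q(M, k) = 8*k/3 (q(M, k) = (8*k)/3 = 8*k/3)
x(V) = 67 + 2*V**2 (x(V) = -3 + ((V**2 + V*V) + 70) = -3 + ((V**2 + V**2) + 70) = -3 + (2*V**2 + 70) = -3 + (70 + 2*V**2) = 67 + 2*V**2)
x(q(-8, -2)) - 404 = (67 + 2*((8/3)*(-2))**2) - 404 = (67 + 2*(-16/3)**2) - 404 = (67 + 2*(256/9)) - 404 = (67 + 512/9) - 404 = 1115/9 - 404 = -2521/9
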